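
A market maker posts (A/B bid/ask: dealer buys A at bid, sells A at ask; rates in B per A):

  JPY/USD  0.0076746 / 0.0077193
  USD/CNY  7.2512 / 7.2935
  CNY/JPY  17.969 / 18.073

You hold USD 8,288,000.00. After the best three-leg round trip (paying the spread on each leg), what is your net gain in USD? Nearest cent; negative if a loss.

Best loop USD → CNY → JPY → USD:
USD 8,288,000.00 × 7.2512 (sell USD at bid) = CNY 60,097,945.60
CNY 60,097,945.60 × 17.969 (sell CNY at bid) = JPY 1,079,899,984
JPY 1,079,899,984 × 0.0076746 (sell JPY at bid) = USD 8,287,800.42

Net result: USD -199.58 (no profitable arbitrage after spreads)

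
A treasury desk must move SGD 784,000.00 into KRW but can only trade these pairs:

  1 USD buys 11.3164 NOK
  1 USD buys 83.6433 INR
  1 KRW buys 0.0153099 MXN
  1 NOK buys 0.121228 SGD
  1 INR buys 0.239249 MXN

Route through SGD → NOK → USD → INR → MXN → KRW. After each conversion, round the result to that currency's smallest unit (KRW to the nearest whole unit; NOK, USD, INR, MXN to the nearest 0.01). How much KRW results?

KRW 746,988,252

SGD 784,000.00 ÷ 0.121228 = NOK 6,467,152.80
NOK 6,467,152.80 ÷ 11.3164 = USD 571,485.00
USD 571,485.00 × 83.6433 = INR 47,800,891.30
INR 47,800,891.30 × 0.239249 = MXN 11,436,315.44
MXN 11,436,315.44 ÷ 0.0153099 = KRW 746,988,252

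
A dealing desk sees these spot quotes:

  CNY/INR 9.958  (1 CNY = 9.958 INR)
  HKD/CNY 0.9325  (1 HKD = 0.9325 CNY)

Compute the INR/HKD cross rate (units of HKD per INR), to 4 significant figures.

1 INR ÷ 9.958 = 0.100422 CNY
0.100422 CNY ÷ 0.9325 = 0.107691 HKD

INR/HKD = 0.1077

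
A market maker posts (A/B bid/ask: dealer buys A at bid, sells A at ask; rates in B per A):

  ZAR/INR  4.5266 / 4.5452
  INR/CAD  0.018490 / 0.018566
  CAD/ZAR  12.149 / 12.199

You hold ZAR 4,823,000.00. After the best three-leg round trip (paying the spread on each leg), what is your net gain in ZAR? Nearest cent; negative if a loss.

Net profit: ZAR 81,184.77

Best loop ZAR → INR → CAD → ZAR:
ZAR 4,823,000.00 × 4.5266 (sell ZAR at bid) = INR 21,831,791.80
INR 21,831,791.80 × 0.018490 (sell INR at bid) = CAD 403,669.83
CAD 403,669.83 × 12.149 (sell CAD at bid) = ZAR 4,904,184.77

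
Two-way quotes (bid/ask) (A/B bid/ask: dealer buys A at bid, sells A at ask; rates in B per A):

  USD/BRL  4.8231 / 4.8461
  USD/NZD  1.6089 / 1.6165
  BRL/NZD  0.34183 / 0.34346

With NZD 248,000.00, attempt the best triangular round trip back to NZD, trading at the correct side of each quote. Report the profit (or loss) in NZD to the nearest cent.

Net profit: NZD 4,937.03

Best loop NZD → USD → BRL → NZD:
NZD 248,000.00 ÷ 1.6165 (buy USD at ask) = USD 153,417.88
USD 153,417.88 × 4.8231 (sell USD at bid) = BRL 739,949.77
BRL 739,949.77 × 0.34183 (sell BRL at bid) = NZD 252,937.03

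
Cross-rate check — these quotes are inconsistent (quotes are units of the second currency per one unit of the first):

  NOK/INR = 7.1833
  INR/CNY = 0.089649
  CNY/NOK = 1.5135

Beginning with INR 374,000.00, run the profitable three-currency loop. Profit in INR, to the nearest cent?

Profit: INR 9,724.67

Profitable loop is INR → NOK → CNY → INR:
INR 374,000.00 ÷ 7.1833 = NOK 52,065.21
NOK 52,065.21 ÷ 1.5135 = CNY 34,400.53
CNY 34,400.53 ÷ 0.089649 = INR 383,724.67
Profit = INR 383,724.67 − INR 374,000.00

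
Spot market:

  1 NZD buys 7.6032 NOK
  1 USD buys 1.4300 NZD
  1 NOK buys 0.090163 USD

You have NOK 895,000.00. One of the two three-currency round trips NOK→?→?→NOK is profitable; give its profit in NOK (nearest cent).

Profitable loop is NOK → NZD → USD → NOK:
NOK 895,000.00 ÷ 7.6032 = NZD 117,713.59
NZD 117,713.59 ÷ 1.4300 = USD 82,317.20
USD 82,317.20 ÷ 0.090163 = NOK 912,982.03
Profit = NOK 912,982.03 − NOK 895,000.00

Profit: NOK 17,982.03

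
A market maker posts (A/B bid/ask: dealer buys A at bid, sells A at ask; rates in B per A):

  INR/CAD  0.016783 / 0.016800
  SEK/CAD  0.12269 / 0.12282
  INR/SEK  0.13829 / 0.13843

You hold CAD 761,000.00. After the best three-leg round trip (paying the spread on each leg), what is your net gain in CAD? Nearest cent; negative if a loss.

Net profit: CAD 7,555.65

Best loop CAD → INR → SEK → CAD:
CAD 761,000.00 ÷ 0.016800 (buy INR at ask) = INR 45,297,619.05
INR 45,297,619.05 × 0.13829 (sell INR at bid) = SEK 6,264,207.74
SEK 6,264,207.74 × 0.12269 (sell SEK at bid) = CAD 768,555.65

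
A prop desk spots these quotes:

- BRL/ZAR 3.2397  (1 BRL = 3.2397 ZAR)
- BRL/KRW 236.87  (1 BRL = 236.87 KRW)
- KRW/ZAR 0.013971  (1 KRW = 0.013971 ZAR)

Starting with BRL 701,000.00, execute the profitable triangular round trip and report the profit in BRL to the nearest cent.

Profit: BRL 15,062.24

Profitable loop is BRL → KRW → ZAR → BRL:
BRL 701,000.00 × 236.87 = KRW 166,045,870
KRW 166,045,870 × 0.013971 = ZAR 2,319,826.85
ZAR 2,319,826.85 ÷ 3.2397 = BRL 716,062.24
Profit = BRL 716,062.24 − BRL 701,000.00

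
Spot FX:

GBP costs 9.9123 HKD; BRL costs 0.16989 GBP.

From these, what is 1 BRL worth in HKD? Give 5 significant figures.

1 BRL × 0.16989 = 0.16989 GBP
0.16989 GBP × 9.9123 = 1.684 HKD

BRL/HKD = 1.6840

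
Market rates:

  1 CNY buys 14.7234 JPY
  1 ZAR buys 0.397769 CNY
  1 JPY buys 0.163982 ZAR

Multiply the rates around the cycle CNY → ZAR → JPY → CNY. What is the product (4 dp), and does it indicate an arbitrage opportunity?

Around CNY → ZAR → JPY → CNY: 1 ÷ 0.397769 ÷ 0.163982 ÷ 14.7234 = 1.041273
Product > 1; profitable direction is CNY → ZAR → JPY → CNY.

1.0413 (arbitrage exists)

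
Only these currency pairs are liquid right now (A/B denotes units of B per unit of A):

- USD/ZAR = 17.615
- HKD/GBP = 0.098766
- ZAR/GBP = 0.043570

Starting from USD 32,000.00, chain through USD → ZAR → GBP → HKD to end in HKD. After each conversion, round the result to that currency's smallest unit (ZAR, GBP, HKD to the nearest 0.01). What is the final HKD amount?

HKD 248,663.91

USD 32,000.00 × 17.615 = ZAR 563,680.00
ZAR 563,680.00 × 0.043570 = GBP 24,559.54
GBP 24,559.54 ÷ 0.098766 = HKD 248,663.91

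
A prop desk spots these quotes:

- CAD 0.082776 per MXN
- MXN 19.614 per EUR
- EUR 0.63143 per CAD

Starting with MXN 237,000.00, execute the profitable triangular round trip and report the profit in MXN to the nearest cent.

Profit: MXN 5,965.25

Profitable loop is MXN → CAD → EUR → MXN:
MXN 237,000.00 × 0.082776 = CAD 19,617.91
CAD 19,617.91 × 0.63143 = EUR 12,387.34
EUR 12,387.34 × 19.614 = MXN 242,965.25
Profit = MXN 242,965.25 − MXN 237,000.00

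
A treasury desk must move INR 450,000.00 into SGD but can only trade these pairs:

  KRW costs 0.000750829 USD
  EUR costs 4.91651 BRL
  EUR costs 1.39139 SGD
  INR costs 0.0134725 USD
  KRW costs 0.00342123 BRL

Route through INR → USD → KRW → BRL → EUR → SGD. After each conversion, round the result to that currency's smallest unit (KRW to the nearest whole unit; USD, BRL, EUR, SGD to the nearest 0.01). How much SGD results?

SGD 7,817.96

INR 450,000.00 × 0.0134725 = USD 6,062.62
USD 6,062.62 ÷ 0.000750829 = KRW 8,074,568
KRW 8,074,568 × 0.00342123 = BRL 27,624.95
BRL 27,624.95 ÷ 4.91651 = EUR 5,618.81
EUR 5,618.81 × 1.39139 = SGD 7,817.96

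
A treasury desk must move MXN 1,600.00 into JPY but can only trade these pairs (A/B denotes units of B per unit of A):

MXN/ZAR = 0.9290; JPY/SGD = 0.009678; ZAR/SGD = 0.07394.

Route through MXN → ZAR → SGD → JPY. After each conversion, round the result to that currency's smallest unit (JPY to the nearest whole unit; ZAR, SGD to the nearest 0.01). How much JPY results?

MXN 1,600.00 × 0.9290 = ZAR 1,486.40
ZAR 1,486.40 × 0.07394 = SGD 109.90
SGD 109.90 ÷ 0.009678 = JPY 11,356

JPY 11,356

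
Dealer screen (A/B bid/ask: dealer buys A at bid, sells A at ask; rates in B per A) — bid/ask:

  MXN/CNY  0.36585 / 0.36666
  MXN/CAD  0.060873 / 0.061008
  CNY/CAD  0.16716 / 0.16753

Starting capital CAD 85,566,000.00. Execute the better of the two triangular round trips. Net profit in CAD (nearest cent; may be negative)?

Best loop CAD → MXN → CNY → CAD:
CAD 85,566,000.00 ÷ 0.061008 (buy MXN at ask) = MXN 1,402,537,372.15
MXN 1,402,537,372.15 × 0.36585 (sell MXN at bid) = CNY 513,118,297.60
CNY 513,118,297.60 × 0.16716 (sell CNY at bid) = CAD 85,772,854.63

Net profit: CAD 206,854.63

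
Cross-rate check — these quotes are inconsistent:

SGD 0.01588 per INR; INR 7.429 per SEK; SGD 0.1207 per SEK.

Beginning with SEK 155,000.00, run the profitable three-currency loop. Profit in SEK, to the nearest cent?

Profitable loop is SEK → SGD → INR → SEK:
SEK 155,000.00 × 0.1207 = SGD 18,708.50
SGD 18,708.50 ÷ 0.01588 = INR 1,178,117.13
INR 1,178,117.13 ÷ 7.429 = SEK 158,583.54
Profit = SEK 158,583.54 − SEK 155,000.00

Profit: SEK 3,583.54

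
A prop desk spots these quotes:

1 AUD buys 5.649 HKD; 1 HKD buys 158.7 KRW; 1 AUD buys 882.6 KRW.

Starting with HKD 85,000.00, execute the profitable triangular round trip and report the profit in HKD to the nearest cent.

Profit: HKD 1,338.30

Profitable loop is HKD → KRW → AUD → HKD:
HKD 85,000.00 × 158.7 = KRW 13,489,500
KRW 13,489,500 ÷ 882.6 = AUD 15,283.82
AUD 15,283.82 × 5.649 = HKD 86,338.30
Profit = HKD 86,338.30 − HKD 85,000.00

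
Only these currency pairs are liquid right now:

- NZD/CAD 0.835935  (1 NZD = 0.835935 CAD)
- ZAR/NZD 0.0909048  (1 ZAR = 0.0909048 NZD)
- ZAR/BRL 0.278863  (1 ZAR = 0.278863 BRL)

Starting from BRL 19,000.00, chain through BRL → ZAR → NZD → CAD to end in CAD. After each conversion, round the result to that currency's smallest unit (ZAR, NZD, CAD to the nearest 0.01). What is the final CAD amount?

CAD 5,177.52

BRL 19,000.00 ÷ 0.278863 = ZAR 68,133.81
ZAR 68,133.81 × 0.0909048 = NZD 6,193.69
NZD 6,193.69 × 0.835935 = CAD 5,177.52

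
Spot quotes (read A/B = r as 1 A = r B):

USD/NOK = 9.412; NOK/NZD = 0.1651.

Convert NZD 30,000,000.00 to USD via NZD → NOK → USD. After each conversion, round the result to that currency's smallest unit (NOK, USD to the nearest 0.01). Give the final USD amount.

NZD 30,000,000.00 ÷ 0.1651 = NOK 181,708,055.72
NOK 181,708,055.72 ÷ 9.412 = USD 19,305,998.27

USD 19,305,998.27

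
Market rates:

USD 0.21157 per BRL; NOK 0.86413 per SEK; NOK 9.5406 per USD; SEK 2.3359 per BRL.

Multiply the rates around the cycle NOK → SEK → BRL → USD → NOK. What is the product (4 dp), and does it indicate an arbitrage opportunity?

Around NOK → SEK → BRL → USD → NOK: 1 ÷ 0.86413 ÷ 2.3359 × 0.21157 × 9.5406 = 0.999992
Product ≈ 1 (deviation 0.001%, within rounding noise).

1.0000 (no arbitrage)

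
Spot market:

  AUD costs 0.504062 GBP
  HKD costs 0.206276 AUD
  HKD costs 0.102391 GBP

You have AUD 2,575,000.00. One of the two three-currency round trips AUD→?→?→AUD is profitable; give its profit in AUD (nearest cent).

Profit: AUD 39,857.99

Profitable loop is AUD → GBP → HKD → AUD:
AUD 2,575,000.00 × 0.504062 = GBP 1,297,959.65
GBP 1,297,959.65 ÷ 0.102391 = HKD 12,676,501.35
HKD 12,676,501.35 × 0.206276 = AUD 2,614,857.99
Profit = AUD 2,614,857.99 − AUD 2,575,000.00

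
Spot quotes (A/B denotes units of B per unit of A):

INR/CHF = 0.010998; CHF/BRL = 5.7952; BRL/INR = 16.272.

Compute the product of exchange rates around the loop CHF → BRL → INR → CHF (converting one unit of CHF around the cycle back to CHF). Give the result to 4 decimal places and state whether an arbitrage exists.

Around CHF → BRL → INR → CHF: 1 × 5.7952 × 16.272 × 0.010998 = 1.037106
Product > 1; profitable direction is CHF → BRL → INR → CHF.

1.0371 (arbitrage exists)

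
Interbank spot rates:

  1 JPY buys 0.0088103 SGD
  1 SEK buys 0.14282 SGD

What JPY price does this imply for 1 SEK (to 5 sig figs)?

1 SEK × 0.14282 = 0.14282 SGD
0.14282 SGD ÷ 0.0088103 = 16.2106 JPY

SEK/JPY = 16.211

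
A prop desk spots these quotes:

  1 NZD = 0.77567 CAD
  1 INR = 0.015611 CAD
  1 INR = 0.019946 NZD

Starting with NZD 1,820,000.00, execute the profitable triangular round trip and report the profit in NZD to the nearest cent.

Profit: NZD 16,408.53

Profitable loop is NZD → INR → CAD → NZD:
NZD 1,820,000.00 ÷ 0.019946 = INR 91,246,365.19
INR 91,246,365.19 × 0.015611 = CAD 1,424,447.01
CAD 1,424,447.01 ÷ 0.77567 = NZD 1,836,408.53
Profit = NZD 1,836,408.53 − NZD 1,820,000.00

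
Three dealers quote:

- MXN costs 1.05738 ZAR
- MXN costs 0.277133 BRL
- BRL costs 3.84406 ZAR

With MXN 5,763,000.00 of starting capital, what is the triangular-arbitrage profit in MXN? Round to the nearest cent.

Profit: MXN 43,252.64

Profitable loop is MXN → BRL → ZAR → MXN:
MXN 5,763,000.00 × 0.277133 = BRL 1,597,117.48
BRL 1,597,117.48 × 3.84406 = ZAR 6,139,415.42
ZAR 6,139,415.42 ÷ 1.05738 = MXN 5,806,252.64
Profit = MXN 5,806,252.64 − MXN 5,763,000.00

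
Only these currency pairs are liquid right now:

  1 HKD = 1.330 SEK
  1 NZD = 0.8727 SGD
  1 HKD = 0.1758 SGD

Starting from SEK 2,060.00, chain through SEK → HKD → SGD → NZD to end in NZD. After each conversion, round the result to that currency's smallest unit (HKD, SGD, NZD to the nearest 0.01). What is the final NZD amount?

SEK 2,060.00 ÷ 1.330 = HKD 1,548.87
HKD 1,548.87 × 0.1758 = SGD 272.29
SGD 272.29 ÷ 0.8727 = NZD 312.01

NZD 312.01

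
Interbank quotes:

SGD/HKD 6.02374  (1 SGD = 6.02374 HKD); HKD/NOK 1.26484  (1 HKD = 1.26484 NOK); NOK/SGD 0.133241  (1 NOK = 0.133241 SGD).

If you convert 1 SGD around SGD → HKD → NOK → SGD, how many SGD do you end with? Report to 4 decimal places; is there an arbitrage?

1.0152 (arbitrage exists)

Around SGD → HKD → NOK → SGD: 1 × 6.02374 × 1.26484 × 0.133241 = 1.015172
Product > 1; profitable direction is SGD → HKD → NOK → SGD.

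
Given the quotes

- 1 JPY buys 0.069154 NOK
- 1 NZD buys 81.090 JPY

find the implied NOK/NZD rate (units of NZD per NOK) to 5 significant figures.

NOK/NZD = 0.17833

1 NOK ÷ 0.069154 = 14.4605 JPY
14.4605 JPY ÷ 81.090 = 0.178326 NZD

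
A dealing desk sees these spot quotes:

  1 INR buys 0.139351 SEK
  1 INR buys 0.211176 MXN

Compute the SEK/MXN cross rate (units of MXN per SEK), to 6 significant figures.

SEK/MXN = 1.51543

1 SEK ÷ 0.139351 = 7.17612 INR
7.17612 INR × 0.211176 = 1.51543 MXN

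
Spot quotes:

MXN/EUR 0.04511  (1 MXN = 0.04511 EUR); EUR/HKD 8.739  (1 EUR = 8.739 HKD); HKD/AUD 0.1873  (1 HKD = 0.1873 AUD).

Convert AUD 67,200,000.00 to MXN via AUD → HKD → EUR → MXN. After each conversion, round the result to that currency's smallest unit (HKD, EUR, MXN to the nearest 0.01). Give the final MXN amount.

AUD 67,200,000.00 ÷ 0.1873 = HKD 358,782,701.55
HKD 358,782,701.55 ÷ 8.739 = EUR 41,055,349.76
EUR 41,055,349.76 ÷ 0.04511 = MXN 910,116,376.86

MXN 910,116,376.86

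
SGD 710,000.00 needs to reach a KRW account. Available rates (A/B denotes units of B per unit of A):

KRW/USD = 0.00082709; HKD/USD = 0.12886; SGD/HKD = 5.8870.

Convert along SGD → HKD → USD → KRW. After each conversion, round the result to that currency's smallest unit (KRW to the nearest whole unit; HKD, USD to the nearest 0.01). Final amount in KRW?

SGD 710,000.00 × 5.8870 = HKD 4,179,770.00
HKD 4,179,770.00 × 0.12886 = USD 538,605.16
USD 538,605.16 ÷ 0.00082709 = KRW 651,205,020

KRW 651,205,020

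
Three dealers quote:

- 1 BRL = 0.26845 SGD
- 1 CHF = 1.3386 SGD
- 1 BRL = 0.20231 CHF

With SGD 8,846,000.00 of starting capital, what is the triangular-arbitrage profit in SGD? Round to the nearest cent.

Profit: SGD 77,838.41

Profitable loop is SGD → BRL → CHF → SGD:
SGD 8,846,000.00 ÷ 0.26845 = BRL 32,952,132.61
BRL 32,952,132.61 × 0.20231 = CHF 6,666,545.95
CHF 6,666,545.95 × 1.3386 = SGD 8,923,838.41
Profit = SGD 8,923,838.41 − SGD 8,846,000.00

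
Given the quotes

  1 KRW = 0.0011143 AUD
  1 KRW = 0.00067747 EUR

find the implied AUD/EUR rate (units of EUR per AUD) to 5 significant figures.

AUD/EUR = 0.60798

1 AUD ÷ 0.0011143 = 897.424 KRW
897.424 KRW × 0.00067747 = 0.607978 EUR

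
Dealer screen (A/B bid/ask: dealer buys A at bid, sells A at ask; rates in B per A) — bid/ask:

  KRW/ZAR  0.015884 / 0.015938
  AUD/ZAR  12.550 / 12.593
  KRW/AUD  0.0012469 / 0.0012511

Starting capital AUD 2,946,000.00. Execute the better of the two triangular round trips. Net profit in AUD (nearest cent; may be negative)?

Best loop AUD → KRW → ZAR → AUD:
AUD 2,946,000.00 ÷ 0.0012511 (buy KRW at ask) = KRW 2,354,727,840
KRW 2,354,727,840 × 0.015884 (sell KRW at bid) = ZAR 37,402,497.00
ZAR 37,402,497.00 ÷ 12.593 (buy AUD at ask) = AUD 2,970,102.20

Net profit: AUD 24,102.20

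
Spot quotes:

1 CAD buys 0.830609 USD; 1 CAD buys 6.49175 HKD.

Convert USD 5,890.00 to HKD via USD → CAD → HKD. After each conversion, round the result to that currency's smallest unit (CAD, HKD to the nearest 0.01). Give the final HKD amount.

HKD 46,034.17

USD 5,890.00 ÷ 0.830609 = CAD 7,091.18
CAD 7,091.18 × 6.49175 = HKD 46,034.17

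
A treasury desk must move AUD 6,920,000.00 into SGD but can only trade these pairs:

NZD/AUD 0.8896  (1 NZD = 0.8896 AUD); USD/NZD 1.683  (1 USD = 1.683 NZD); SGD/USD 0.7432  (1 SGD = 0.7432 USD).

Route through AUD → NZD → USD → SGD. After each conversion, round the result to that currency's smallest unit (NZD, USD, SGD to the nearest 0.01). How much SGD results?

AUD 6,920,000.00 ÷ 0.8896 = NZD 7,778,776.98
NZD 7,778,776.98 ÷ 1.683 = USD 4,621,970.87
USD 4,621,970.87 ÷ 0.7432 = SGD 6,219,013.55

SGD 6,219,013.55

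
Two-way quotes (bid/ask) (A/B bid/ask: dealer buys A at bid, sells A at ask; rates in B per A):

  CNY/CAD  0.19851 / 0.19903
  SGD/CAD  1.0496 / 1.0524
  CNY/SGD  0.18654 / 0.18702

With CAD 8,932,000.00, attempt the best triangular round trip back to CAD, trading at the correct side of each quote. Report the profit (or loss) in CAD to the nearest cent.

Net profit: CAD 76,701.81

Best loop CAD → SGD → CNY → CAD:
CAD 8,932,000.00 ÷ 1.0524 (buy SGD at ask) = SGD 8,487,267.20
SGD 8,487,267.20 ÷ 0.18702 (buy CNY at ask) = CNY 45,381,601.96
CNY 45,381,601.96 × 0.19851 (sell CNY at bid) = CAD 9,008,701.81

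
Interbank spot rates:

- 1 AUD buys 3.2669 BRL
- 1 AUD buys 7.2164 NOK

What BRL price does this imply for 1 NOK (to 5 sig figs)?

NOK/BRL = 0.45270

1 NOK ÷ 7.2164 = 0.138573 AUD
0.138573 AUD × 3.2669 = 0.452705 BRL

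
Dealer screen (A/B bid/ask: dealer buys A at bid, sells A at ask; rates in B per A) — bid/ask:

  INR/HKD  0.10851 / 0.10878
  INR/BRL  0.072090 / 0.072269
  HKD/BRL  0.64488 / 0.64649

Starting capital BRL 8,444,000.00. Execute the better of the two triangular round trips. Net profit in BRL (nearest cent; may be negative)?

Net profit: BRL 211,903.06

Best loop BRL → HKD → INR → BRL:
BRL 8,444,000.00 ÷ 0.64649 (buy HKD at ask) = HKD 13,061,300.25
HKD 13,061,300.25 ÷ 0.10878 (buy INR at ask) = INR 120,070,787.39
INR 120,070,787.39 × 0.072090 (sell INR at bid) = BRL 8,655,903.06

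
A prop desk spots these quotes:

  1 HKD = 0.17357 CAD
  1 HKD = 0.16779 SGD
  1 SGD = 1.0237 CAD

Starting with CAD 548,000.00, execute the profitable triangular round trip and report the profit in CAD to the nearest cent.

Profit: CAD 5,753.45

Profitable loop is CAD → SGD → HKD → CAD:
CAD 548,000.00 ÷ 1.0237 = SGD 535,313.08
SGD 535,313.08 ÷ 0.16779 = HKD 3,190,375.35
HKD 3,190,375.35 × 0.17357 = CAD 553,753.45
Profit = CAD 553,753.45 − CAD 548,000.00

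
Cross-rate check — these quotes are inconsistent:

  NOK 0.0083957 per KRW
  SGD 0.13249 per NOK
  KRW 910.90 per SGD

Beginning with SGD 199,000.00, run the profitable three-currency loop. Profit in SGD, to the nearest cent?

Profit: SGD 2,634.01

Profitable loop is SGD → KRW → NOK → SGD:
SGD 199,000.00 × 910.90 = KRW 181,269,100
KRW 181,269,100 × 0.0083957 = NOK 1,521,880.98
NOK 1,521,880.98 × 0.13249 = SGD 201,634.01
Profit = SGD 201,634.01 − SGD 199,000.00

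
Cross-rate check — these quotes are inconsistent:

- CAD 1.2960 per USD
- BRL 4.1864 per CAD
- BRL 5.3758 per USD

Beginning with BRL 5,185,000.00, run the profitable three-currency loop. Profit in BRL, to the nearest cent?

Profit: BRL 48,007.79

Profitable loop is BRL → USD → CAD → BRL:
BRL 5,185,000.00 ÷ 5.3758 = USD 964,507.61
USD 964,507.61 × 1.2960 = CAD 1,250,001.86
CAD 1,250,001.86 × 4.1864 = BRL 5,233,007.79
Profit = BRL 5,233,007.79 − BRL 5,185,000.00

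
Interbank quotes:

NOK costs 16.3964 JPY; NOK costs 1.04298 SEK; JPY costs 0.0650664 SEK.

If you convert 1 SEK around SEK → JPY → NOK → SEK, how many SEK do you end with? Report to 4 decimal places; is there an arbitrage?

Around SEK → JPY → NOK → SEK: 1 ÷ 0.0650664 ÷ 16.3964 × 1.04298 = 0.977621
Product < 1; profitable direction is SEK → NOK → JPY → SEK.

0.9776 (arbitrage exists)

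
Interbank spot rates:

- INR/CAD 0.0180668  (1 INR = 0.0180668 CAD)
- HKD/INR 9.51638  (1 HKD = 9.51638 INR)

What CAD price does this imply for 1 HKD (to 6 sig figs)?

1 HKD × 9.51638 = 9.51638 INR
9.51638 INR × 0.0180668 = 0.171931 CAD

HKD/CAD = 0.171931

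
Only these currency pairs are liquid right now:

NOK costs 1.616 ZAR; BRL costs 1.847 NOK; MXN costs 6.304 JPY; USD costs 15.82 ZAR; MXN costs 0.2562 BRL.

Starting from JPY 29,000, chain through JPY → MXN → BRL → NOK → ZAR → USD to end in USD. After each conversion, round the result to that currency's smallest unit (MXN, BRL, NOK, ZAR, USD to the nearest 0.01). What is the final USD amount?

USD 222.36

JPY 29,000 ÷ 6.304 = MXN 4,600.25
MXN 4,600.25 × 0.2562 = BRL 1,178.58
BRL 1,178.58 × 1.847 = NOK 2,176.84
NOK 2,176.84 × 1.616 = ZAR 3,517.77
ZAR 3,517.77 ÷ 15.82 = USD 222.36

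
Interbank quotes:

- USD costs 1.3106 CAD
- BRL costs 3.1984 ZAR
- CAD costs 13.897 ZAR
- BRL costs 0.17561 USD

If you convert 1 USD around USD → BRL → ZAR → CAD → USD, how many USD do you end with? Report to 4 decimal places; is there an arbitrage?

Around USD → BRL → ZAR → CAD → USD: 1 ÷ 0.17561 × 3.1984 ÷ 13.897 ÷ 1.3106 = 0.999982
Product ≈ 1 (deviation 0.002%, within rounding noise).

1.0000 (no arbitrage)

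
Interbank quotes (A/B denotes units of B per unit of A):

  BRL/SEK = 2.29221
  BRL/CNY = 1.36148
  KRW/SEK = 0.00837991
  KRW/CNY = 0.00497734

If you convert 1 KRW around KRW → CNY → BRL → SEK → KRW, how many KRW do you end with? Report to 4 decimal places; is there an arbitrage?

Around KRW → CNY → BRL → SEK → KRW: 1 × 0.00497734 ÷ 1.36148 × 2.29221 ÷ 0.00837991 = 1.000003
Product ≈ 1 (deviation 0.000%, within rounding noise).

1.0000 (no arbitrage)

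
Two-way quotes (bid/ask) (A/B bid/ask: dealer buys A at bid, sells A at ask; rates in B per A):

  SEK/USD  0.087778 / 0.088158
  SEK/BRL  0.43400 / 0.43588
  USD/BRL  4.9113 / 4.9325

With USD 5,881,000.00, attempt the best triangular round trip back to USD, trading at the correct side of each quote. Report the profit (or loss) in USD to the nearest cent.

Best loop USD → SEK → BRL → USD:
USD 5,881,000.00 ÷ 0.088158 (buy SEK at ask) = SEK 66,709,771.09
SEK 66,709,771.09 × 0.43400 (sell SEK at bid) = BRL 28,952,040.65
BRL 28,952,040.65 ÷ 4.9325 (buy USD at ask) = USD 5,869,648.38

Net result: USD -11,351.62 (no profitable arbitrage after spreads)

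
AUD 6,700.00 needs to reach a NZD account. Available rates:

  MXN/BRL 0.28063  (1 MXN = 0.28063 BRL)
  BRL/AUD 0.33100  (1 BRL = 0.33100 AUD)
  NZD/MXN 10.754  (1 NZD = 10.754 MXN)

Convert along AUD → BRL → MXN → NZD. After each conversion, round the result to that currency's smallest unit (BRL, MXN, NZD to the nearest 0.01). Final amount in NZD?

AUD 6,700.00 ÷ 0.33100 = BRL 20,241.69
BRL 20,241.69 ÷ 0.28063 = MXN 72,129.46
MXN 72,129.46 ÷ 10.754 = NZD 6,707.22

NZD 6,707.22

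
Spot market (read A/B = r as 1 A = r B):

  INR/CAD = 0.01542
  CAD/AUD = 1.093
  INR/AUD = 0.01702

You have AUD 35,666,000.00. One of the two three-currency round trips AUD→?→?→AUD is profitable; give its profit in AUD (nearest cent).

Profit: AUD 351,156.70

Profitable loop is AUD → CAD → INR → AUD:
AUD 35,666,000.00 ÷ 1.093 = CAD 32,631,290.03
CAD 32,631,290.03 ÷ 0.01542 = INR 2,116,166,668.45
INR 2,116,166,668.45 × 0.01702 = AUD 36,017,156.70
Profit = AUD 36,017,156.70 − AUD 35,666,000.00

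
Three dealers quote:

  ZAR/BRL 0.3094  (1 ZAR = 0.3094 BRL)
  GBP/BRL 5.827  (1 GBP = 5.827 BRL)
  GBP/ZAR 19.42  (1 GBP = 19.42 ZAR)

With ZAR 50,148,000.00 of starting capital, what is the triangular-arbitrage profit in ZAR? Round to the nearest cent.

Profitable loop is ZAR → BRL → GBP → ZAR:
ZAR 50,148,000.00 × 0.3094 = BRL 15,515,791.20
BRL 15,515,791.20 ÷ 5.827 = GBP 2,662,740.90
GBP 2,662,740.90 × 19.42 = ZAR 51,710,428.20
Profit = ZAR 51,710,428.20 − ZAR 50,148,000.00

Profit: ZAR 1,562,428.20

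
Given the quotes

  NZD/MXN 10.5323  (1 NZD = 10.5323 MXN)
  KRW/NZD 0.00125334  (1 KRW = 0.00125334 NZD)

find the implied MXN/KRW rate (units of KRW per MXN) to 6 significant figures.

MXN/KRW = 75.7544

1 MXN ÷ 10.5323 = 0.094946 NZD
0.094946 NZD ÷ 0.00125334 = 75.7544 KRW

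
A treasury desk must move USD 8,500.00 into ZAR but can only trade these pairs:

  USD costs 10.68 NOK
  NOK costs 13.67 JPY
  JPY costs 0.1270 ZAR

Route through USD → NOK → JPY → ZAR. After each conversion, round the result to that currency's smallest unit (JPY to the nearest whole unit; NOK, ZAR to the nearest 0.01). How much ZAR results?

USD 8,500.00 × 10.68 = NOK 90,780.00
NOK 90,780.00 × 13.67 = JPY 1,240,963
JPY 1,240,963 × 0.1270 = ZAR 157,602.30

ZAR 157,602.30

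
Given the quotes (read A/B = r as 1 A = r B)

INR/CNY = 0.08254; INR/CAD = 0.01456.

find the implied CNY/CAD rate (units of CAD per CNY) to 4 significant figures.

CNY/CAD = 0.1764

1 CNY ÷ 0.08254 = 12.1153 INR
12.1153 INR × 0.01456 = 0.176399 CAD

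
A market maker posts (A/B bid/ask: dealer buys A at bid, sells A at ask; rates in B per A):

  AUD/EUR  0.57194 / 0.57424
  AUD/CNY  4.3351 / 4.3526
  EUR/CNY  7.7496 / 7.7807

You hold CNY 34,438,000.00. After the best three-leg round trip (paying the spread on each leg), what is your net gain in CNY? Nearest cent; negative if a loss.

Net profit: CNY 630,639.83

Best loop CNY → AUD → EUR → CNY:
CNY 34,438,000.00 ÷ 4.3526 (buy AUD at ask) = AUD 7,912,052.57
AUD 7,912,052.57 × 0.57194 (sell AUD at bid) = EUR 4,525,219.34
EUR 4,525,219.34 × 7.7496 (sell EUR at bid) = CNY 35,068,639.83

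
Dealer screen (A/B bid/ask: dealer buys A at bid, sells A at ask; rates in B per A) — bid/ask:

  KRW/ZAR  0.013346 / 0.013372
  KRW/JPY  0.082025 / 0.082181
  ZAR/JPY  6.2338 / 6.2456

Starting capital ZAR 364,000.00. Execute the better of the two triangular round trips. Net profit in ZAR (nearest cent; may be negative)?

Net profit: ZAR 4,496.99

Best loop ZAR → JPY → KRW → ZAR:
ZAR 364,000.00 × 6.2338 (sell ZAR at bid) = JPY 2,269,103
JPY 2,269,103 ÷ 0.082181 (buy KRW at ask) = KRW 27,611,044
KRW 27,611,044 × 0.013346 (sell KRW at bid) = ZAR 368,496.99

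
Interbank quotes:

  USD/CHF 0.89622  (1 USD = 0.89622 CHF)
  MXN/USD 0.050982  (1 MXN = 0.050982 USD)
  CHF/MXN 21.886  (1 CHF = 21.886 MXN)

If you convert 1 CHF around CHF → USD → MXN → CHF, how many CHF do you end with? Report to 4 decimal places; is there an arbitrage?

Around CHF → USD → MXN → CHF: 1 ÷ 0.89622 ÷ 0.050982 ÷ 21.886 = 1.000005
Product ≈ 1 (deviation 0.000%, within rounding noise).

1.0000 (no arbitrage)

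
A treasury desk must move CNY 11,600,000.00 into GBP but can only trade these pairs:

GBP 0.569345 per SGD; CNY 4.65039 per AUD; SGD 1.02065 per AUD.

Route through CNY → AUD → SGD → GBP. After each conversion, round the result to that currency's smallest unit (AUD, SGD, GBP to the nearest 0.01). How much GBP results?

GBP 1,449,509.16

CNY 11,600,000.00 ÷ 4.65039 = AUD 2,494,414.45
AUD 2,494,414.45 × 1.02065 = SGD 2,545,924.11
SGD 2,545,924.11 × 0.569345 = GBP 1,449,509.16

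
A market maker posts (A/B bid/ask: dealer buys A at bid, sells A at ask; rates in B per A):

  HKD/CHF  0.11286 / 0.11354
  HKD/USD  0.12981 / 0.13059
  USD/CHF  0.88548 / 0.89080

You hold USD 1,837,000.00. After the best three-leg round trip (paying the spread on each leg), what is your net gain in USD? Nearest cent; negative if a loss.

Best loop USD → CHF → HKD → USD:
USD 1,837,000.00 × 0.88548 (sell USD at bid) = CHF 1,626,626.76
CHF 1,626,626.76 ÷ 0.11354 (buy HKD at ask) = HKD 14,326,464.33
HKD 14,326,464.33 × 0.12981 (sell HKD at bid) = USD 1,859,718.33

Net profit: USD 22,718.33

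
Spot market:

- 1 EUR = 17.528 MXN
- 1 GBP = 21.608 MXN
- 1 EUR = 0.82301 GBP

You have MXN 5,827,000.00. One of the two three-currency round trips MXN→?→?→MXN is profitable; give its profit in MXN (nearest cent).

Profit: MXN 84,971.57

Profitable loop is MXN → EUR → GBP → MXN:
MXN 5,827,000.00 ÷ 17.528 = EUR 332,439.53
EUR 332,439.53 × 0.82301 = GBP 273,601.05
GBP 273,601.05 × 21.608 = MXN 5,911,971.57
Profit = MXN 5,911,971.57 − MXN 5,827,000.00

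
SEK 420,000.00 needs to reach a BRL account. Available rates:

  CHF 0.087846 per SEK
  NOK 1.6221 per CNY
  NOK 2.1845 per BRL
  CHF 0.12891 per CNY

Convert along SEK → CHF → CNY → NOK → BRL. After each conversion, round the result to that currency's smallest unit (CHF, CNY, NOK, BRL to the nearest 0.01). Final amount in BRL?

SEK 420,000.00 × 0.087846 = CHF 36,895.32
CHF 36,895.32 ÷ 0.12891 = CNY 286,209.91
CNY 286,209.91 × 1.6221 = NOK 464,261.10
NOK 464,261.10 ÷ 2.1845 = BRL 212,525.11

BRL 212,525.11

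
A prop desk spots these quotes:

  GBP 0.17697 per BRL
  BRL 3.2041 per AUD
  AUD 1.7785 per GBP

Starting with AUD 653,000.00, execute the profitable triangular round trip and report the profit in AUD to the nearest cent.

Profitable loop is AUD → BRL → GBP → AUD:
AUD 653,000.00 × 3.2041 = BRL 2,092,277.30
BRL 2,092,277.30 × 0.17697 = GBP 370,270.31
GBP 370,270.31 × 1.7785 = AUD 658,525.75
Profit = AUD 658,525.75 − AUD 653,000.00

Profit: AUD 5,525.75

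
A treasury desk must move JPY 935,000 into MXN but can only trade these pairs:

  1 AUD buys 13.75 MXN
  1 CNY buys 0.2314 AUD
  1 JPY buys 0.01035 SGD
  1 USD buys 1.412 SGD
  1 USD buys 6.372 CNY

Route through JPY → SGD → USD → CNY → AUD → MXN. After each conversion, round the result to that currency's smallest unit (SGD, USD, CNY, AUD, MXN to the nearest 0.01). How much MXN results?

JPY 935,000 × 0.01035 = SGD 9,677.25
SGD 9,677.25 ÷ 1.412 = USD 6,853.58
USD 6,853.58 × 6.372 = CNY 43,671.01
CNY 43,671.01 × 0.2314 = AUD 10,105.47
AUD 10,105.47 × 13.75 = MXN 138,950.21

MXN 138,950.21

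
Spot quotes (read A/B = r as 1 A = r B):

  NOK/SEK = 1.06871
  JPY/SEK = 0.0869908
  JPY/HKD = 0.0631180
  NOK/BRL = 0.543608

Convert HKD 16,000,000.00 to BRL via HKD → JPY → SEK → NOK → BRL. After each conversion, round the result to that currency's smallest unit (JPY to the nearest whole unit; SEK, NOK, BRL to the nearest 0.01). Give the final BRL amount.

BRL 11,216,724.29

HKD 16,000,000.00 ÷ 0.0631180 = JPY 253,493,457
JPY 253,493,457 × 0.0869908 = SEK 22,051,598.62
SEK 22,051,598.62 ÷ 1.06871 = NOK 20,633,846.99
NOK 20,633,846.99 × 0.543608 = BRL 11,216,724.29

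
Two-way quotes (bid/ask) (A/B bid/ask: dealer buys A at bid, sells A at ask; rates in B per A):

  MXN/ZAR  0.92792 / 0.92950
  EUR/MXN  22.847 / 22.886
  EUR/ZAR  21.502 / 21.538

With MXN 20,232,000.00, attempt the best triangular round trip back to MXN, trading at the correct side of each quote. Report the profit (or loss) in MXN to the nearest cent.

Best loop MXN → EUR → ZAR → MXN:
MXN 20,232,000.00 ÷ 22.886 (buy EUR at ask) = EUR 884,033.91
EUR 884,033.91 × 21.502 (sell EUR at bid) = ZAR 19,008,497.07
ZAR 19,008,497.07 ÷ 0.92950 (buy MXN at ask) = MXN 20,450,238.92

Net profit: MXN 218,238.92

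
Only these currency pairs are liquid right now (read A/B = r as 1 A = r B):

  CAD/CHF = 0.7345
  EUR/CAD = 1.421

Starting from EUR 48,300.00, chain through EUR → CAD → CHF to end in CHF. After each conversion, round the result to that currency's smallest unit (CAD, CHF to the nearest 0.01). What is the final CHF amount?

CHF 50,411.89

EUR 48,300.00 × 1.421 = CAD 68,634.30
CAD 68,634.30 × 0.7345 = CHF 50,411.89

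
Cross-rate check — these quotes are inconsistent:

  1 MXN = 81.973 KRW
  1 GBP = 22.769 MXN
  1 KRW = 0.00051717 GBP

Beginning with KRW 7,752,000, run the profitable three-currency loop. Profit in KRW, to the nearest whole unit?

Profit: KRW 278,927

Profitable loop is KRW → MXN → GBP → KRW:
KRW 7,752,000 ÷ 81.973 = MXN 94,567.72
MXN 94,567.72 ÷ 22.769 = GBP 4,153.35
GBP 4,153.35 ÷ 0.00051717 = KRW 8,030,927
Profit = KRW 8,030,927 − KRW 7,752,000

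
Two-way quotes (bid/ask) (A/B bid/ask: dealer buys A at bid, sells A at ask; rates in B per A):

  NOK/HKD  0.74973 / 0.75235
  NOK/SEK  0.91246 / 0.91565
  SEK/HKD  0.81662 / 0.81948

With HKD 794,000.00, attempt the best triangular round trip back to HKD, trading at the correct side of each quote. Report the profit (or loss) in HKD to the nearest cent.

Best loop HKD → SEK → NOK → HKD:
HKD 794,000.00 ÷ 0.81948 (buy SEK at ask) = SEK 968,907.11
SEK 968,907.11 ÷ 0.91565 (buy NOK at ask) = NOK 1,058,163.18
NOK 1,058,163.18 × 0.74973 (sell NOK at bid) = HKD 793,336.68

Net result: HKD -663.32 (no profitable arbitrage after spreads)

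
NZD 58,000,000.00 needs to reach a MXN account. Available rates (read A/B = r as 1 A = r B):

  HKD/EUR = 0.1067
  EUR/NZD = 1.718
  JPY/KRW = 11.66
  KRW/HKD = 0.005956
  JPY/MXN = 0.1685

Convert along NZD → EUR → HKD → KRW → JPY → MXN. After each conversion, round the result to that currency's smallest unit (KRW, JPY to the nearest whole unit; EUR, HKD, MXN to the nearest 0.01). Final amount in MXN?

MXN 767,692,115.54

NZD 58,000,000.00 ÷ 1.718 = EUR 33,760,186.26
EUR 33,760,186.26 ÷ 0.1067 = HKD 316,402,870.29
HKD 316,402,870.29 ÷ 0.005956 = KRW 53,123,383,192
KRW 53,123,383,192 ÷ 11.66 = JPY 4,556,036,294
JPY 4,556,036,294 × 0.1685 = MXN 767,692,115.54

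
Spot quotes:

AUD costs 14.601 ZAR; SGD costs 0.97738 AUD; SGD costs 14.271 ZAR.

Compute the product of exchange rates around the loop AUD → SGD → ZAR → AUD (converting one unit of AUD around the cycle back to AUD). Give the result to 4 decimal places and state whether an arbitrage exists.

Around AUD → SGD → ZAR → AUD: 1 ÷ 0.97738 × 14.271 ÷ 14.601 = 1.000019
Product ≈ 1 (deviation 0.002%, within rounding noise).

1.0000 (no arbitrage)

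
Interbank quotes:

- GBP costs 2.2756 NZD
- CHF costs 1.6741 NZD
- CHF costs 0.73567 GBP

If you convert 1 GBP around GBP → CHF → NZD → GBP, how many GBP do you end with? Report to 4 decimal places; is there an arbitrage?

Around GBP → CHF → NZD → GBP: 1 ÷ 0.73567 × 1.6741 ÷ 2.2756 = 1.000006
Product ≈ 1 (deviation 0.001%, within rounding noise).

1.0000 (no arbitrage)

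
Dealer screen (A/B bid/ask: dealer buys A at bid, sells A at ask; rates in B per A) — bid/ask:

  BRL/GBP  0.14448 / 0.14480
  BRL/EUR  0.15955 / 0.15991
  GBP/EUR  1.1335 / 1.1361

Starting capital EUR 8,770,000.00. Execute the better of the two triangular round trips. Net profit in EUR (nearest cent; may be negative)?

Best loop EUR → BRL → GBP → EUR:
EUR 8,770,000.00 ÷ 0.15991 (buy BRL at ask) = BRL 54,843,349.38
BRL 54,843,349.38 × 0.14448 (sell BRL at bid) = GBP 7,923,767.12
GBP 7,923,767.12 × 1.1335 (sell GBP at bid) = EUR 8,981,590.03

Net profit: EUR 211,590.03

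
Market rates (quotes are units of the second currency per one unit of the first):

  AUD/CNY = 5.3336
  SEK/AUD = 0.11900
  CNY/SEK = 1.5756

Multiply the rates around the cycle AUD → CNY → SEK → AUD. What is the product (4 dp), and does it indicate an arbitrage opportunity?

Around AUD → CNY → SEK → AUD: 1 × 5.3336 × 1.5756 × 0.11900 = 1.000031
Product ≈ 1 (deviation 0.003%, within rounding noise).

1.0000 (no arbitrage)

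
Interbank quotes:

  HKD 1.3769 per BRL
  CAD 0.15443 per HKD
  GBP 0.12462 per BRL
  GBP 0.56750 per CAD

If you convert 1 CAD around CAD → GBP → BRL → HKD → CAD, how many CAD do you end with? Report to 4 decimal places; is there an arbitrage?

Around CAD → GBP → BRL → HKD → CAD: 1 × 0.56750 ÷ 0.12462 × 1.3769 × 0.15443 = 0.968305
Product < 1; profitable direction is CAD → HKD → BRL → GBP → CAD.

0.9683 (arbitrage exists)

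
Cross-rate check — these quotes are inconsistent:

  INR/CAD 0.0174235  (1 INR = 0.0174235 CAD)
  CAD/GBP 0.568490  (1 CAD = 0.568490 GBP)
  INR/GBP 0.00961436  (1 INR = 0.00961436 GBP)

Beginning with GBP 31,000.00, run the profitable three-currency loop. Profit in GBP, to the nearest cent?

Profit: GBP 937.40

Profitable loop is GBP → INR → CAD → GBP:
GBP 31,000.00 ÷ 0.00961436 = INR 3,224,343.59
INR 3,224,343.59 × 0.0174235 = CAD 56,179.35
CAD 56,179.35 × 0.568490 = GBP 31,937.40
Profit = GBP 31,937.40 − GBP 31,000.00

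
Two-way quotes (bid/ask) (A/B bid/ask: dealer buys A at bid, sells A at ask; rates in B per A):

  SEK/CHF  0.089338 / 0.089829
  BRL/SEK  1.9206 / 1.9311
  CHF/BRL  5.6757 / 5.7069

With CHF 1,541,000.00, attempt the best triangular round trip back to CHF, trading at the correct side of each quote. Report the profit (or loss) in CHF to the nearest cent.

Best loop CHF → SEK → BRL → CHF:
CHF 1,541,000.00 ÷ 0.089829 (buy SEK at ask) = SEK 17,154,816.37
SEK 17,154,816.37 ÷ 1.9311 (buy BRL at ask) = BRL 8,883,442.79
BRL 8,883,442.79 ÷ 5.7069 (buy CHF at ask) = CHF 1,556,614.41

Net profit: CHF 15,614.41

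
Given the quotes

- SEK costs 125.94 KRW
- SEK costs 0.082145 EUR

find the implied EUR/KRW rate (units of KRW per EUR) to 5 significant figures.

EUR/KRW = 1533.1

1 EUR ÷ 0.082145 = 12.1736 SEK
12.1736 SEK × 125.94 = 1533.14 KRW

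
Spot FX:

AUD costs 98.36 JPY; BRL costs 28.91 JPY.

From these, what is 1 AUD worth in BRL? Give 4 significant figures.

1 AUD × 98.36 = 98.36 JPY
98.36 JPY ÷ 28.91 = 3.40228 BRL

AUD/BRL = 3.402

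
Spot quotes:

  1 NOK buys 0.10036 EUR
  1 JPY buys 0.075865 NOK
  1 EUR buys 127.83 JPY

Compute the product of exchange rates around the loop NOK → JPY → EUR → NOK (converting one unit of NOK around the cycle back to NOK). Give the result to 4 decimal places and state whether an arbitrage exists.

1.0275 (arbitrage exists)

Around NOK → JPY → EUR → NOK: 1 ÷ 0.075865 ÷ 127.83 ÷ 0.10036 = 1.027460
Product > 1; profitable direction is NOK → JPY → EUR → NOK.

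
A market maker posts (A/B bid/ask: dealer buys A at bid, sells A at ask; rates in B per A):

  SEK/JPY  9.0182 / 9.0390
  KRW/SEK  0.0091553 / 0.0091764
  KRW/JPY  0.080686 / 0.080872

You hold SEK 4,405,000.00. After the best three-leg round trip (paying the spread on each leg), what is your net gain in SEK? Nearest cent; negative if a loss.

Net profit: SEK 92,178.97

Best loop SEK → JPY → KRW → SEK:
SEK 4,405,000.00 × 9.0182 (sell SEK at bid) = JPY 39,725,171
JPY 39,725,171 ÷ 0.080872 (buy KRW at ask) = KRW 491,210,444
KRW 491,210,444 × 0.0091553 (sell KRW at bid) = SEK 4,497,178.97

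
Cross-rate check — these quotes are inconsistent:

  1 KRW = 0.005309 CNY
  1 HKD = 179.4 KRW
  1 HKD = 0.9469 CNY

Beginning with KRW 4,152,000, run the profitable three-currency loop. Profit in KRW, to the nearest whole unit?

Profitable loop is KRW → CNY → HKD → KRW:
KRW 4,152,000 × 0.005309 = CNY 22,042.97
CNY 22,042.97 ÷ 0.9469 = HKD 23,279.09
HKD 23,279.09 × 179.4 = KRW 4,176,268
Profit = KRW 4,176,268 − KRW 4,152,000

Profit: KRW 24,268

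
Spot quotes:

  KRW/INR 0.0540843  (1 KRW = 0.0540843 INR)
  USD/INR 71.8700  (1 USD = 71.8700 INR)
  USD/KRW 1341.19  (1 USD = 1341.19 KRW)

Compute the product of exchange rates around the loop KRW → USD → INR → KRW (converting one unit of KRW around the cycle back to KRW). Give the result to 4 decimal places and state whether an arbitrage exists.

0.9908 (arbitrage exists)

Around KRW → USD → INR → KRW: 1 ÷ 1341.19 × 71.8700 ÷ 0.0540843 = 0.990800
Product < 1; profitable direction is KRW → INR → USD → KRW.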